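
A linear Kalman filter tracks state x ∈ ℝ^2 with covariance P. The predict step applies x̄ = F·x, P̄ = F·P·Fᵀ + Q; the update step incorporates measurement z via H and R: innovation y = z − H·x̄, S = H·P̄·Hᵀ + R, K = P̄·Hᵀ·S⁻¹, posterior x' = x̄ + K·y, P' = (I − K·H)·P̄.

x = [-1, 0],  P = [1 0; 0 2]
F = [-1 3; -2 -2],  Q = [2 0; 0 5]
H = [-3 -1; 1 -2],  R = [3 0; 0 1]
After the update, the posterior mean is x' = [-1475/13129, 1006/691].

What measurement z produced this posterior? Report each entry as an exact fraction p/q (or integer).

z = [-1, -3]

x̄ = F·x = [1, 2]
P̄ = F·P·Fᵀ + Q = [21 -10; -10 17]
S = H·P̄·Hᵀ + R = [149 -79; -79 130]
K = P̄·Hᵀ·S⁻¹ = [-3651/13129 1922/13129; -94/691 -291/691]
x' − x̄ = [-14604/13129, -376/691] = K·y
y = (KᵀK)⁻¹·Kᵀ·(x' − x̄) = [4, 0]
z = y + H·x̄ = [4, 0] + [-5, -3] = [-1, -3]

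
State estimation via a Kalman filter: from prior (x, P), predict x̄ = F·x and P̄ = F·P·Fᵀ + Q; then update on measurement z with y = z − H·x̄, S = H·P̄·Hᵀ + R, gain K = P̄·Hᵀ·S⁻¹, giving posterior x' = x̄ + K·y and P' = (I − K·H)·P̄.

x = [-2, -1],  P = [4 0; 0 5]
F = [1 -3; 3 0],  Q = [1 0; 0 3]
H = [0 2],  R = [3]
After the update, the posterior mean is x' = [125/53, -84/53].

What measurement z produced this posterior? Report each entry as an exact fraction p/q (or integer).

x̄ = F·x = [1, -6]
P̄ = F·P·Fᵀ + Q = [50 12; 12 39]
S = H·P̄·Hᵀ + R = [159]
K = P̄·Hᵀ·S⁻¹ = [8/53; 26/53]
x' − x̄ = [72/53, 234/53] = K·y
y = (KᵀK)⁻¹·Kᵀ·(x' − x̄) = [9]
z = y + H·x̄ = [9] + [-12] = [-3]

z = [-3]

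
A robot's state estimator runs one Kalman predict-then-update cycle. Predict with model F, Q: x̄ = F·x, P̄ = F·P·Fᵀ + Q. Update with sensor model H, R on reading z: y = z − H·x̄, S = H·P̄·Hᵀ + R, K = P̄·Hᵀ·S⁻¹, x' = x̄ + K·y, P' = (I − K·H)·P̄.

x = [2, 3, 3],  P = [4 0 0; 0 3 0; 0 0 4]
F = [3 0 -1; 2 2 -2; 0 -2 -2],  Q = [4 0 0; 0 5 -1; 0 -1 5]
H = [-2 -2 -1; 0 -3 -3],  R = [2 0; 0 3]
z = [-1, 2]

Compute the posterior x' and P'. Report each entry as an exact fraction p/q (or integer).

x' = [-8355/8431, 169423/42155, -202931/42155]
P' = [25044/8431 -42304/8431 40920/8431; -42304/8431 441386/42155 -440922/42155; 40920/8431 -440922/42155 454274/42155]

x̄ = F·x = [3, 4, -12]
P̄ = F·P·Fᵀ + Q = [44 32 8; 32 49 3; 8 3 33]
y = z − H·x̄ = [1, -22]
S = H·P̄·Hᵀ + R = [707 660; 660 795]
K = P̄·Hᵀ·S⁻¹ = [-3200/8431 1384/8431; -1881/8431 -464/42155; 1837/8431 -13352/42155]
x' = x̄ + K·y = [-8355/8431, 169423/42155, -202931/42155]
P' = (I − K·H)·P̄ = [25044/8431 -42304/8431 40920/8431; -42304/8431 441386/42155 -440922/42155; 40920/8431 -440922/42155 454274/42155]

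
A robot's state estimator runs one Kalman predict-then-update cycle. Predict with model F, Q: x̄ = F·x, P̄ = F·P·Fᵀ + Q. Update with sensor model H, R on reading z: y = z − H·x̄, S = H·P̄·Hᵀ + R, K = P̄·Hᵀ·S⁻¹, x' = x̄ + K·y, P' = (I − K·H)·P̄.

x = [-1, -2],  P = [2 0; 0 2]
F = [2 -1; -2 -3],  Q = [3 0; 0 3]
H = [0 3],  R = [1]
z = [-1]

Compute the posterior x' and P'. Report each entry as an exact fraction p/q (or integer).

x̄ = F·x = [0, 8]
P̄ = F·P·Fᵀ + Q = [13 -2; -2 29]
y = z − H·x̄ = [-25]
S = H·P̄·Hᵀ + R = [262]
K = P̄·Hᵀ·S⁻¹ = [-3/131; 87/262]
x' = x̄ + K·y = [75/131, -79/262]
P' = (I − K·H)·P̄ = [1685/131 -1/131; -1/131 29/262]

x' = [75/131, -79/262]
P' = [1685/131 -1/131; -1/131 29/262]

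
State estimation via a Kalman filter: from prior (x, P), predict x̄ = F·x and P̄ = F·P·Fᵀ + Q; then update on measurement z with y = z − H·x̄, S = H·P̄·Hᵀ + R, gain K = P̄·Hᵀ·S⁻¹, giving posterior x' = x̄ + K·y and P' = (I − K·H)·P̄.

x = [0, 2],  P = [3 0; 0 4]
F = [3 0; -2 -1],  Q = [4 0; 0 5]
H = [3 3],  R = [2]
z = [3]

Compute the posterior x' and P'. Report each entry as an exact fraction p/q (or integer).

x' = [351/146, -211/146]
P' = [3005/146 -2979/146; -2979/146 2985/146]

x̄ = F·x = [0, -2]
P̄ = F·P·Fᵀ + Q = [31 -18; -18 21]
y = z − H·x̄ = [9]
S = H·P̄·Hᵀ + R = [146]
K = P̄·Hᵀ·S⁻¹ = [39/146; 9/146]
x' = x̄ + K·y = [351/146, -211/146]
P' = (I − K·H)·P̄ = [3005/146 -2979/146; -2979/146 2985/146]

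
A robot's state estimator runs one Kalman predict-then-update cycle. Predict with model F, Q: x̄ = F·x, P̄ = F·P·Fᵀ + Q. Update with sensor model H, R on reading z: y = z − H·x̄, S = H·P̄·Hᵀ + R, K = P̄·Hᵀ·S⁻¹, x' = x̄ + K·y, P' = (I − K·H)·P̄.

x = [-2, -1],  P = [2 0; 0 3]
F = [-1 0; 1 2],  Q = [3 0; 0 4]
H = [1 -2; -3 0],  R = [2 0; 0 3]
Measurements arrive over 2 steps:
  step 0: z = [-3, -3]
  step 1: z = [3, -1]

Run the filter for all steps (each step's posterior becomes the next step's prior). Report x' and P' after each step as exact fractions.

step 0: x̄ = F·x = [2, -4]
step 0: P̄ = F·P·Fᵀ + Q = [5 -2; -2 18]
step 0: y = z − H·x̄ = [-13, 3]
step 0: S = H·P̄·Hᵀ + R = [87 -27; -27 48]
step 0: K = P̄·Hᵀ·S⁻¹ = [3/383 -118/383; -554/1149 -56/383]
step 0: x' = x̄ + K·y = [373/383, 2102/1149]
step 0: P' = (I − K·H)·P̄ = [118/383 56/383; 56/383 638/1149]
step 1: x̄ = F·x = [-373/383, 5323/1149]
step 1: P̄ = F·P·Fᵀ + Q = [1267/383 -230/383; -230/383 8174/1149]
step 1: y = z − H·x̄ = [15212/1149, -1502/383]
step 1: S = H·P̄·Hᵀ + R = [41555/1149 -5181/383; -5181/383 12552/383]
step 1: K = P̄·Hᵀ·S⁻¹ = [5181/383873 -114106/383873; -176794/383873 -51872/383873]
step 1: x' = x̄ + K·y = [142229/383873, -358833/383873]
step 1: P' = (I − K·H)·P̄ = [114106/383873 51872/383873; 51872/383873 202730/383873]

step 0: x' = [373/383, 2102/1149], P' = [118/383 56/383; 56/383 638/1149]
step 1: x' = [142229/383873, -358833/383873], P' = [114106/383873 51872/383873; 51872/383873 202730/383873]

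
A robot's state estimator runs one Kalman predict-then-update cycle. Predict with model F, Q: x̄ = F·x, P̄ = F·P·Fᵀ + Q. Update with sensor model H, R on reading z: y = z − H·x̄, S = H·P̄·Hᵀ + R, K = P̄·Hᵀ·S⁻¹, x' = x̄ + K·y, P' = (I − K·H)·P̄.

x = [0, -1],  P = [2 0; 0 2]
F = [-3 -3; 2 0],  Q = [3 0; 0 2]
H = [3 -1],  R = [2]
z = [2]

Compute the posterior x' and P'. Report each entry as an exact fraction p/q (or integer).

x' = [134/145, 322/435]
P' = [108/145 238/145; 238/145 2234/435]

x̄ = F·x = [3, 0]
P̄ = F·P·Fᵀ + Q = [39 -12; -12 10]
y = z − H·x̄ = [-7]
S = H·P̄·Hᵀ + R = [435]
K = P̄·Hᵀ·S⁻¹ = [43/145; -46/435]
x' = x̄ + K·y = [134/145, 322/435]
P' = (I − K·H)·P̄ = [108/145 238/145; 238/145 2234/435]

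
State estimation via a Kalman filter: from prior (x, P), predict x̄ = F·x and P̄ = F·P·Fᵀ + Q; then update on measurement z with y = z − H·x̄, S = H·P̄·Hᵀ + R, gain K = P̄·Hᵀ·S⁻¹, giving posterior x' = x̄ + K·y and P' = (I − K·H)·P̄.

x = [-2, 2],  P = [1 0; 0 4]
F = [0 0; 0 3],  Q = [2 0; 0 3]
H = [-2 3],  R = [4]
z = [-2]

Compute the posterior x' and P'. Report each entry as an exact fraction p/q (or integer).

x̄ = F·x = [0, 6]
P̄ = F·P·Fᵀ + Q = [2 0; 0 39]
y = z − H·x̄ = [-20]
S = H·P̄·Hᵀ + R = [363]
K = P̄·Hᵀ·S⁻¹ = [-4/363; 39/121]
x' = x̄ + K·y = [80/363, -54/121]
P' = (I − K·H)·P̄ = [710/363 156/121; 156/121 156/121]

x' = [80/363, -54/121]
P' = [710/363 156/121; 156/121 156/121]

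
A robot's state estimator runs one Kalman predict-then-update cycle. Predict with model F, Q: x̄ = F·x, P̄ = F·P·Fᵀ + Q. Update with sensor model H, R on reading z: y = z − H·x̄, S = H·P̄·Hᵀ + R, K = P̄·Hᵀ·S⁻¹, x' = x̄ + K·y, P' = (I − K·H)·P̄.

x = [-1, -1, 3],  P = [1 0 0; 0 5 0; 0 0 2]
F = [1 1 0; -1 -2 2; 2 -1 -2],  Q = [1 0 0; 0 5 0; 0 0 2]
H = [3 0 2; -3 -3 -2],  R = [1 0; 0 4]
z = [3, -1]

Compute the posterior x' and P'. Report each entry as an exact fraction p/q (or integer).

x̄ = F·x = [-2, 9, -7]
P̄ = F·P·Fᵀ + Q = [7 -11 -3; -11 34 0; -3 0 19]
y = z − H·x̄ = [23, 6]
S = H·P̄·Hᵀ + R = [104 -4; -4 215]
K = P̄·Hᵀ·S⁻¹ = [157/1064 23/266; -351/1064 -87/266; 6119/22344 -725/5586]
x' = x̄ + K·y = [2035/1064, -585/1064, -33071/22344]
P' = (I − K·H)·P̄ = [491/152 -25/152 -5077/1064; -25/152 83/152 87/1064; -5077/1064 87/1064 162985/22344]

x' = [2035/1064, -585/1064, -33071/22344]
P' = [491/152 -25/152 -5077/1064; -25/152 83/152 87/1064; -5077/1064 87/1064 162985/22344]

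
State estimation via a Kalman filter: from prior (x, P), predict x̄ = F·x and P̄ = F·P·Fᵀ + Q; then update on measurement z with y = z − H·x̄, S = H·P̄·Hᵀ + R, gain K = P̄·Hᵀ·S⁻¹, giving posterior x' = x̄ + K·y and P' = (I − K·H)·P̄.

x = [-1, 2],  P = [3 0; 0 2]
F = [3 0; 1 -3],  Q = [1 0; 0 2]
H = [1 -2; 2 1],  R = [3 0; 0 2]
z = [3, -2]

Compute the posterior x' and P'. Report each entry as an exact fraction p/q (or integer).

x̄ = F·x = [-3, -7]
P̄ = F·P·Fᵀ + Q = [28 9; 9 23]
y = z − H·x̄ = [-8, 11]
S = H·P̄·Hᵀ + R = [87 -17; -17 173]
K = P̄·Hᵀ·S⁻¹ = [2835/14762 5825/14762; -2852/7381 1469/7381]
x' = x̄ + K·y = [-2891/14762, -12692/7381]
P' = (I − K·H)·P̄ = [6361/14762 -536/7381; -536/7381 4010/7381]

x' = [-2891/14762, -12692/7381]
P' = [6361/14762 -536/7381; -536/7381 4010/7381]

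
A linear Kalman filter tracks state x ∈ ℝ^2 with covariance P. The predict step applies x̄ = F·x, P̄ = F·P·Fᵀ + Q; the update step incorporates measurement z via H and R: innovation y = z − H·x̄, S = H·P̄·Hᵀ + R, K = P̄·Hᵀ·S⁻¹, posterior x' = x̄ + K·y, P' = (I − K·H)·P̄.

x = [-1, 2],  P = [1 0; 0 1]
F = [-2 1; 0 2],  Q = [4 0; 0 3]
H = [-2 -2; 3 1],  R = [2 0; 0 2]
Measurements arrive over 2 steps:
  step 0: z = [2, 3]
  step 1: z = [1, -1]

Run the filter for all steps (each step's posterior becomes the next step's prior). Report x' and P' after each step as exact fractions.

step 0: x' = [899/654, -1181/654], P' = [313/654 -409/654; -409/654 781/654]
step 1: x' = [-114616/419127, -126847/419127], P' = [178765/419127 -226277/419127; -226277/419127 442279/419127]

step 0: x̄ = F·x = [4, 4]
step 0: P̄ = F·P·Fᵀ + Q = [9 2; 2 7]
step 0: y = z − H·x̄ = [18, -13]
step 0: S = H·P̄·Hᵀ + R = [82 -84; -84 102]
step 0: K = P̄·Hᵀ·S⁻¹ = [16/109 265/654; -62/109 -223/654]
step 0: x' = x̄ + K·y = [899/654, -1181/654]
step 0: P' = (I − K·H)·P̄ = [313/654 -409/654; -409/654 781/654]
step 1: x̄ = F·x = [-993/218, -1181/327]
step 1: P̄ = F·P·Fᵀ + Q = [2095/218 533/109; 533/109 2543/327]
step 1: y = z − H·x̄ = [-46/3, 10645/654]
step 1: S = H·P̄·Hᵀ + R = [332/3 -337/3; -337/3 82147/654]
step 1: K = P̄·Hᵀ·S⁻¹ = [47512/419127 155009/419127; -216002/419127 -118276/419127]
step 1: x' = x̄ + K·y = [-114616/419127, -126847/419127]
step 1: P' = (I − K·H)·P̄ = [178765/419127 -226277/419127; -226277/419127 442279/419127]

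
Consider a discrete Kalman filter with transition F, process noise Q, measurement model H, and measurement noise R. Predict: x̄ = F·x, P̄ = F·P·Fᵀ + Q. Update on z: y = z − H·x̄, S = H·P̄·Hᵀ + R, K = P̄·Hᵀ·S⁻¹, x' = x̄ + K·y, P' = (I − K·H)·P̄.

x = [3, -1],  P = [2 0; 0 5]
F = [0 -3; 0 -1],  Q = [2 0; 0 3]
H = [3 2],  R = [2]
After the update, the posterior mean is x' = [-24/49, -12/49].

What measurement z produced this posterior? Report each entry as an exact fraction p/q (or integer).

z = [-2]

x̄ = F·x = [3, 1]
P̄ = F·P·Fᵀ + Q = [47 15; 15 8]
S = H·P̄·Hᵀ + R = [637]
K = P̄·Hᵀ·S⁻¹ = [171/637; 61/637]
x' − x̄ = [-171/49, -61/49] = K·y
y = (KᵀK)⁻¹·Kᵀ·(x' − x̄) = [-13]
z = y + H·x̄ = [-13] + [11] = [-2]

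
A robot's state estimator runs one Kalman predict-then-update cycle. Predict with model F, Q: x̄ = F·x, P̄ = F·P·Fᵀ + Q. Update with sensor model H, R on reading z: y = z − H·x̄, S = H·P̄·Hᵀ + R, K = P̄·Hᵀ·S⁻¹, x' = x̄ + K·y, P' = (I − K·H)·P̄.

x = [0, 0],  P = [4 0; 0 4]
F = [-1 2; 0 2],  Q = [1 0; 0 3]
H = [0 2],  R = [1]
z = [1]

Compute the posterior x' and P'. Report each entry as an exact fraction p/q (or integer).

x̄ = F·x = [0, 0]
P̄ = F·P·Fᵀ + Q = [21 16; 16 19]
y = z − H·x̄ = [1]
S = H·P̄·Hᵀ + R = [77]
K = P̄·Hᵀ·S⁻¹ = [32/77; 38/77]
x' = x̄ + K·y = [32/77, 38/77]
P' = (I − K·H)·P̄ = [593/77 16/77; 16/77 19/77]

x' = [32/77, 38/77]
P' = [593/77 16/77; 16/77 19/77]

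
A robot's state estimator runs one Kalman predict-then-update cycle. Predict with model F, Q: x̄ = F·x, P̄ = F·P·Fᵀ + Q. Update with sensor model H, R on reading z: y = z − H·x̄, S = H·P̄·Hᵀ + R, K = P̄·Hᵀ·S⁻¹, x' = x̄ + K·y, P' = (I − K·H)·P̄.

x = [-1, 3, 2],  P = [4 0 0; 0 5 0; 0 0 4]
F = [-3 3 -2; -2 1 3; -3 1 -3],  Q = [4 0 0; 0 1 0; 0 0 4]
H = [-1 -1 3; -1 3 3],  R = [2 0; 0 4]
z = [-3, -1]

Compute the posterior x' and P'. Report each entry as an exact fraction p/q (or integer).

x' = [413411/83831, 47595/83831, 67417/83831]
P' = [7991715/167662 11410/83831 2689033/167662; 11410/83831 31232/83831 322/83831; 2689033/167662 322/83831 930243/167662]

x̄ = F·x = [8, 11, 0]
P̄ = F·P·Fᵀ + Q = [101 15 75; 15 58 -7; 75 -7 81]
y = z − H·x̄ = [16, -26]
S = H·P̄·Hᵀ + R = [512 134; 134 690]
K = P̄·Hᵀ·S⁻¹ = [13141/83831 35961/167662; -20838/83831 20813/83831; 25263/83831 25907/167662]
x' = x̄ + K·y = [413411/83831, 47595/83831, 67417/83831]
P' = (I − K·H)·P̄ = [7991715/167662 11410/83831 2689033/167662; 11410/83831 31232/83831 322/83831; 2689033/167662 322/83831 930243/167662]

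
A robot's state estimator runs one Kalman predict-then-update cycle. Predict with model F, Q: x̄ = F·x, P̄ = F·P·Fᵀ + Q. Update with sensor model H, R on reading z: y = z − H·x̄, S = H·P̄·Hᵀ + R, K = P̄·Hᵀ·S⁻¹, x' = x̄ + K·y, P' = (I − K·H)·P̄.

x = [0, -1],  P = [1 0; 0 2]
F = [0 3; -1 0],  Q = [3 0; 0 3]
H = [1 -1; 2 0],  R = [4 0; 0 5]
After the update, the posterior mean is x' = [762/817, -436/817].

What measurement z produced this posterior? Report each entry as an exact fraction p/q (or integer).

z = [2, 2]

x̄ = F·x = [-3, 0]
P̄ = F·P·Fᵀ + Q = [21 0; 0 4]
S = H·P̄·Hᵀ + R = [29 42; 42 89]
K = P̄·Hᵀ·S⁻¹ = [105/817 336/817; -356/817 168/817]
x' − x̄ = [3213/817, -436/817] = K·y
y = (KᵀK)⁻¹·Kᵀ·(x' − x̄) = [5, 8]
z = y + H·x̄ = [5, 8] + [-3, -6] = [2, 2]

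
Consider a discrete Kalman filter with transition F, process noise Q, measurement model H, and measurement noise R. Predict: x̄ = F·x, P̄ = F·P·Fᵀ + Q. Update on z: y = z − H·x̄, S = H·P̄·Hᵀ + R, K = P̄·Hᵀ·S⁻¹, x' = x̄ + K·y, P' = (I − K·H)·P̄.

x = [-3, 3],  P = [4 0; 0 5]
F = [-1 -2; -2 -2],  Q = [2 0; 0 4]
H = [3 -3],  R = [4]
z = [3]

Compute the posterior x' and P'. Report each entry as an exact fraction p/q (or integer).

x' = [-177/47, -216/47]
P' = [1204/47 1208/47; 1208/47 1232/47]

x̄ = F·x = [-3, 0]
P̄ = F·P·Fᵀ + Q = [26 28; 28 40]
y = z − H·x̄ = [12]
S = H·P̄·Hᵀ + R = [94]
K = P̄·Hᵀ·S⁻¹ = [-3/47; -18/47]
x' = x̄ + K·y = [-177/47, -216/47]
P' = (I − K·H)·P̄ = [1204/47 1208/47; 1208/47 1232/47]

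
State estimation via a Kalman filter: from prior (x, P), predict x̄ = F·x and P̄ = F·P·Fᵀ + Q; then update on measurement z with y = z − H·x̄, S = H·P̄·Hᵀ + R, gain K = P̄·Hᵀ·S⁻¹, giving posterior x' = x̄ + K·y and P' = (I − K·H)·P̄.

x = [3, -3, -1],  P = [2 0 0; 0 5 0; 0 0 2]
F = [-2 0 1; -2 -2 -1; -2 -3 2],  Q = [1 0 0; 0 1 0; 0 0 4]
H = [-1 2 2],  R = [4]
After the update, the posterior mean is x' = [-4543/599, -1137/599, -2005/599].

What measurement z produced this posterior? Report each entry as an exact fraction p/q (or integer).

x̄ = F·x = [-7, 1, 1]
P̄ = F·P·Fᵀ + Q = [11 6 12; 6 31 34; 12 34 65]
S = H·P̄·Hᵀ + R = [599]
K = P̄·Hᵀ·S⁻¹ = [25/599; 124/599; 186/599]
x' − x̄ = [-350/599, -1736/599, -2604/599] = K·y
y = (KᵀK)⁻¹·Kᵀ·(x' − x̄) = [-14]
z = y + H·x̄ = [-14] + [11] = [-3]

z = [-3]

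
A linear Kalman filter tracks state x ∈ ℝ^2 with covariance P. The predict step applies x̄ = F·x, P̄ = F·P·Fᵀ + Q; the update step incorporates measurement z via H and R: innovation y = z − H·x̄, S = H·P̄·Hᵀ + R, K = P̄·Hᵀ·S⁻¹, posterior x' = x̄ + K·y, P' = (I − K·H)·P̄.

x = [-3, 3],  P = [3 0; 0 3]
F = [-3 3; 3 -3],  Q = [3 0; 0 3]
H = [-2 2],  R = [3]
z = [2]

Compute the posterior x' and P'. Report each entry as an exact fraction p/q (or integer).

x̄ = F·x = [18, -18]
P̄ = F·P·Fᵀ + Q = [57 -54; -54 57]
y = z − H·x̄ = [74]
S = H·P̄·Hᵀ + R = [891]
K = P̄·Hᵀ·S⁻¹ = [-74/297; 74/297]
x' = x̄ + K·y = [-130/297, 130/297]
P' = (I − K·H)·P̄ = [167/99 130/99; 130/99 167/99]

x' = [-130/297, 130/297]
P' = [167/99 130/99; 130/99 167/99]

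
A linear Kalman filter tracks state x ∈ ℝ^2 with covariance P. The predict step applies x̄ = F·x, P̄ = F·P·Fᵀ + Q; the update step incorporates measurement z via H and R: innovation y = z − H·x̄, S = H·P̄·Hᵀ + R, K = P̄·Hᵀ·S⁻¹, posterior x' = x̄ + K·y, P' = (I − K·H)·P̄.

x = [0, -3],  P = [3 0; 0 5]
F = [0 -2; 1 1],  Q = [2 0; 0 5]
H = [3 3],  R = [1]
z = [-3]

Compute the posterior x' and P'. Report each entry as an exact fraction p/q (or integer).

x̄ = F·x = [6, -3]
P̄ = F·P·Fᵀ + Q = [22 -10; -10 13]
y = z − H·x̄ = [-12]
S = H·P̄·Hᵀ + R = [136]
K = P̄·Hᵀ·S⁻¹ = [9/34; 9/136]
x' = x̄ + K·y = [48/17, -129/34]
P' = (I − K·H)·P̄ = [212/17 -421/34; -421/34 1687/136]

x' = [48/17, -129/34]
P' = [212/17 -421/34; -421/34 1687/136]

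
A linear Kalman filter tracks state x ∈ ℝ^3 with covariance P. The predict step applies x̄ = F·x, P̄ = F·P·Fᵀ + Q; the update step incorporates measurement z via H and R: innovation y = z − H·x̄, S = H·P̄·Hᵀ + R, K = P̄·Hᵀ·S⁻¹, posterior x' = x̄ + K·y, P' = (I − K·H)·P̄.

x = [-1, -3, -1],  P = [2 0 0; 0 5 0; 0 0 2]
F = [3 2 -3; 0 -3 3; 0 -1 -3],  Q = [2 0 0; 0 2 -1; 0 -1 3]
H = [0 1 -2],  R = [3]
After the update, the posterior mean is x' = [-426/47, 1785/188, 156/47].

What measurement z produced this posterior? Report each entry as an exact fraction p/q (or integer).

z = [3]

x̄ = F·x = [-6, 6, 6]
P̄ = F·P·Fᵀ + Q = [58 -48 8; -48 65 -4; 8 -4 26]
S = H·P̄·Hᵀ + R = [188]
K = P̄·Hᵀ·S⁻¹ = [-16/47; 73/188; -14/47]
x' − x̄ = [-144/47, 657/188, -126/47] = K·y
y = (KᵀK)⁻¹·Kᵀ·(x' − x̄) = [9]
z = y + H·x̄ = [9] + [-6] = [3]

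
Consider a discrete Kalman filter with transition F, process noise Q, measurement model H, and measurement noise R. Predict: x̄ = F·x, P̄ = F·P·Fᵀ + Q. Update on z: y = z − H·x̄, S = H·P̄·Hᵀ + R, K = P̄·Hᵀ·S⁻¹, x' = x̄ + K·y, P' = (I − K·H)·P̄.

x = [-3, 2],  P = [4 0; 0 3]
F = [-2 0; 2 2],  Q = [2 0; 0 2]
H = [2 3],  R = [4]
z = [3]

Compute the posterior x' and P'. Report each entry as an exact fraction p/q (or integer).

x' = [480/77, -241/77]
P' = [1314/77 -884/77; -884/77 628/77]

x̄ = F·x = [6, -2]
P̄ = F·P·Fᵀ + Q = [18 -16; -16 30]
y = z − H·x̄ = [-3]
S = H·P̄·Hᵀ + R = [154]
K = P̄·Hᵀ·S⁻¹ = [-6/77; 29/77]
x' = x̄ + K·y = [480/77, -241/77]
P' = (I − K·H)·P̄ = [1314/77 -884/77; -884/77 628/77]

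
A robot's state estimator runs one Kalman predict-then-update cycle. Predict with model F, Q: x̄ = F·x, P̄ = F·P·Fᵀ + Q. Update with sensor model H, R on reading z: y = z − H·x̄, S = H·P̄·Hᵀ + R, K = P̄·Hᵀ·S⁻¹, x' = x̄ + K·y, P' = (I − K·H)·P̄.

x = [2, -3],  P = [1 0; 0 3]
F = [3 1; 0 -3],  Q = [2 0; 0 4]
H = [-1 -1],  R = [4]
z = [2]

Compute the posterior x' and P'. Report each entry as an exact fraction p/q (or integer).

x̄ = F·x = [3, 9]
P̄ = F·P·Fᵀ + Q = [14 -9; -9 31]
y = z − H·x̄ = [14]
S = H·P̄·Hᵀ + R = [31]
K = P̄·Hᵀ·S⁻¹ = [-5/31; -22/31]
x' = x̄ + K·y = [23/31, -29/31]
P' = (I − K·H)·P̄ = [409/31 -389/31; -389/31 477/31]

x' = [23/31, -29/31]
P' = [409/31 -389/31; -389/31 477/31]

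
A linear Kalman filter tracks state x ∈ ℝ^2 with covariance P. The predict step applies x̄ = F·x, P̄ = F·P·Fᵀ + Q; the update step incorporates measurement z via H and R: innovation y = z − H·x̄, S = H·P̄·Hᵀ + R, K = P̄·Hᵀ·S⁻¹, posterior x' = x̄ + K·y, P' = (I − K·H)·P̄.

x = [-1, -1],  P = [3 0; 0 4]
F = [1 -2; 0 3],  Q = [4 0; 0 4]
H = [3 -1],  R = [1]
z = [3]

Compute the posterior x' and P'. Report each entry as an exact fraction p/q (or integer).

x̄ = F·x = [1, -3]
P̄ = F·P·Fᵀ + Q = [23 -24; -24 40]
y = z − H·x̄ = [-3]
S = H·P̄·Hᵀ + R = [392]
K = P̄·Hᵀ·S⁻¹ = [93/392; -2/7]
x' = x̄ + K·y = [113/392, -15/7]
P' = (I − K·H)·P̄ = [367/392 18/7; 18/7 8]

x' = [113/392, -15/7]
P' = [367/392 18/7; 18/7 8]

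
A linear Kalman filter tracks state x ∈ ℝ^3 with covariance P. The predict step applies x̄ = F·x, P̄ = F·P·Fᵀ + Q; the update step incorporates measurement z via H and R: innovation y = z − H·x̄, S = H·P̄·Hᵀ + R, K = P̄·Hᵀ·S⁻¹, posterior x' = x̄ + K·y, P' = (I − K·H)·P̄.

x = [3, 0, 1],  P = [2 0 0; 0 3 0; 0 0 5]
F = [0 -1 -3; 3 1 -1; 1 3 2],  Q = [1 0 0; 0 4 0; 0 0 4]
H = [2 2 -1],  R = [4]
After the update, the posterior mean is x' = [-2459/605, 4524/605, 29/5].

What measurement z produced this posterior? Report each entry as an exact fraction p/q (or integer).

x̄ = F·x = [-3, 8, 5]
P̄ = F·P·Fᵀ + Q = [49 12 -39; 12 30 5; -39 5 53]
S = H·P̄·Hᵀ + R = [605]
K = P̄·Hᵀ·S⁻¹ = [161/605; 79/605; -1/5]
x' − x̄ = [-644/605, -316/605, 4/5] = K·y
y = (KᵀK)⁻¹·Kᵀ·(x' − x̄) = [-4]
z = y + H·x̄ = [-4] + [5] = [1]

z = [1]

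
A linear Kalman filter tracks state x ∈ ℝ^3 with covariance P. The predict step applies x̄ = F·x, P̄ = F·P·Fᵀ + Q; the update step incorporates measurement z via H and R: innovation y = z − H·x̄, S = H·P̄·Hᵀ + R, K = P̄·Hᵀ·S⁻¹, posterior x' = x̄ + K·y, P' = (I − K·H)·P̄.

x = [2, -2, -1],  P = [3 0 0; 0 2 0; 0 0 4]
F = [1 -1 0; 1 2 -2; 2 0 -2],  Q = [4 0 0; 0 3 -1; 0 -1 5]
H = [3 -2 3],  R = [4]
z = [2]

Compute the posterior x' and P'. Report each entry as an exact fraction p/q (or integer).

x̄ = F·x = [4, 0, 6]
P̄ = F·P·Fᵀ + Q = [9 -1 6; -1 30 21; 6 21 33]
y = z − H·x̄ = [-28]
S = H·P̄·Hᵀ + R = [370]
K = P̄·Hᵀ·S⁻¹ = [47/370; 0; 15/74]
x' = x̄ + K·y = [82/185, 0, 12/37]
P' = (I − K·H)·P̄ = [1121/370 -1 -261/74; -1 30 21; -261/74 21 1317/74]

x' = [82/185, 0, 12/37]
P' = [1121/370 -1 -261/74; -1 30 21; -261/74 21 1317/74]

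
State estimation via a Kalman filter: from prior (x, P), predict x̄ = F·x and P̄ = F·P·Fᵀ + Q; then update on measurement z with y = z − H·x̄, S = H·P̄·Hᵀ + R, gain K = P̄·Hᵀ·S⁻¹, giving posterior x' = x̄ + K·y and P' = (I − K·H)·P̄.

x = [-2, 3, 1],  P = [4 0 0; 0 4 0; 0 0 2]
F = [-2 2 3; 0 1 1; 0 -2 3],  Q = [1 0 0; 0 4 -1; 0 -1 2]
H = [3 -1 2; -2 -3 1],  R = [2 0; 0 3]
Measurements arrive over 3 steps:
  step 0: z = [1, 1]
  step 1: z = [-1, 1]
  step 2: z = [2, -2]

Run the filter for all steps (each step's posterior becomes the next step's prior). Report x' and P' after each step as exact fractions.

step 0: x' = [61349/104824, -96835/104824, -43409/52412], P' = [302817/209648 -362735/209648 -301353/104824; -362735/209648 538913/209648 404791/104824; -301353/104824 404791/104824 340461/52412]
step 1: x' = [-7467666897/11378051809, 3271307584/11378051809, 7325975071/11378051809], P' = [21464735575/45512207236 -19316470245/45512207236 -8254366105/11378051809; -19316470245/45512207236 37162299463/45512207236 11138138835/11378051809; -8254366105/11378051809 11138138835/11378051809 19887354955/11378051809]
step 2: x' = [944077613710351/1322730154213750, 269904020164023/1322730154213750, 36942510413463/661365077106875], P' = [1241360600302741/2645460308427500 -1116353335963007/2645460308427500 -476958138305671/661365077106875; -1116353335963007/2645460308427500 2152187769409189/2645460308427500 644000741094617/661365077106875; -476958138305671/661365077106875 644000741094617/661365077106875 1150066674361879/661365077106875]

step 0: x̄ = F·x = [13, 4, -3]
step 0: P̄ = F·P·Fᵀ + Q = [51 14 2; 14 10 -3; 2 -3 36]
step 0: y = z − H·x̄ = [-28, 42]
step 0: S = H·P̄·Hᵀ + R = [567 -283; -283 511]
step 0: K = P̄·Hᵀ·S⁻¹ = [32887/209648 -40045/209648; -3977/209648 -27229/209648; 26497/104824 23085/104824]
step 0: x' = x̄ + K·y = [61349/104824, -96835/104824, -43409/52412]
step 0: P' = (I − K·H)·P̄ = [302817/209648 -362735/209648 -301353/104824; -362735/209648 538913/209648 404791/104824; -301353/104824 404791/104824 340461/52412]
step 1: x̄ = F·x = [-288411/52412, -183653/104824, -8348/13103]
step 1: P̄ = F·P·Fᵀ + Q = [8920625/52412 5571075/104824 766640/13103; 5571075/104824 4358513/209648 450955/26206; 766640/13103 450955/26206 319785/13103]
step 1: y = z − H·x̄ = [1575557/104824, -1532995/104824]
step 1: S = H·P̄·Hᵀ + R = [412297969/209648 -306301111/209648; -306301111/209648 250697121/209648]
step 1: K = P̄·Hᵀ·S⁻¹ = [8837874065/45512207236 -5999174945/45512207236; -3003299759/45512207236 -9433800853/45512207236; 1936736380/11378051809 993890220/11378051809]
step 1: x' = x̄ + K·y = [-7467666897/11378051809, 3271307584/11378051809, 7325975071/11378051809]
step 1: P' = (I − K·H)·P̄ = [21464735575/45512207236 -19316470245/45512207236 -8254366105/11378051809; -19316470245/45512207236 37162299463/45512207236 11138138835/11378051809; -8254366105/11378051809 11138138835/11378051809 19887354955/11378051809]
step 2: x̄ = F·x = [43455874175/11378051809, 10597282655/11378051809, 15435310045/11378051809]
step 2: P̄ = F·P·Fᵀ + Q = [520334281212/11378051809 160100876104/11378051809 172033621517/11378051809; 160100876104/11378051809 387865658907/45512207236 81682004319/22756103618; 172033621517/11378051809 81682004319/22756103618 105246931656/11378051809]
step 2: y = z − H·x̄ = [-127884856342/11378051809, 80512182652/11378051809]
step 2: S = H·P̄·Hᵀ + R = [24656611875275/45512207236 -16796957396565/45512207236; -16796957396565/45512207236 16325783834779/45512207236]
step 2: K = P̄·Hᵀ·S⁻¹ = [512385015212931/2645460308427500 -69432916395943/529092061685500; -174620924270637/2645460308427500 -109856911461539/529092061685500; 112629096356064/661365077106875 11465381845958/132273015421375]
step 2: x' = x̄ + K·y = [944077613710351/1322730154213750, 269904020164023/1322730154213750, 36942510413463/661365077106875]
step 2: P' = (I − K·H)·P̄ = [1241360600302741/2645460308427500 -1116353335963007/2645460308427500 -476958138305671/661365077106875; -1116353335963007/2645460308427500 2152187769409189/2645460308427500 644000741094617/661365077106875; -476958138305671/661365077106875 644000741094617/661365077106875 1150066674361879/661365077106875]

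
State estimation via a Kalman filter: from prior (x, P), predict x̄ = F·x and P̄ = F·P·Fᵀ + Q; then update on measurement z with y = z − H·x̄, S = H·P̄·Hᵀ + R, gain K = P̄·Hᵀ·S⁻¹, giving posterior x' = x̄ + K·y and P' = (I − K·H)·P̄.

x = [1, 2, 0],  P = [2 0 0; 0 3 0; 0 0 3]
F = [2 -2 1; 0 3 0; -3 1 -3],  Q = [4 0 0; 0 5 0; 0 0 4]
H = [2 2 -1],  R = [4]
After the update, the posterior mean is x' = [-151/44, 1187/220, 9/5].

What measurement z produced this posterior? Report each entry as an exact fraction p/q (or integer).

x̄ = F·x = [-2, 6, -1]
P̄ = F·P·Fᵀ + Q = [27 -18 -27; -18 32 9; -27 9 52]
S = H·P̄·Hᵀ + R = [220]
K = P̄·Hᵀ·S⁻¹ = [9/44; 19/220; -2/5]
x' − x̄ = [-63/44, -133/220, 14/5] = K·y
y = (KᵀK)⁻¹·Kᵀ·(x' − x̄) = [-7]
z = y + H·x̄ = [-7] + [9] = [2]

z = [2]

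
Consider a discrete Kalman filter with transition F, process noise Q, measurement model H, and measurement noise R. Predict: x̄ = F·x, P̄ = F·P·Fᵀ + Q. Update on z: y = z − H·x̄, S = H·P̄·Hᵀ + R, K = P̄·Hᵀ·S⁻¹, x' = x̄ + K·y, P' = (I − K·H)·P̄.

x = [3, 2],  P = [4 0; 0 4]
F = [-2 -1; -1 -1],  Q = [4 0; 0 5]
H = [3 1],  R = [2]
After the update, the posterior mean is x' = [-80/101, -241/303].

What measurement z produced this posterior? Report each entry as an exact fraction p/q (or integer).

x̄ = F·x = [-8, -5]
P̄ = F·P·Fᵀ + Q = [24 12; 12 13]
S = H·P̄·Hᵀ + R = [303]
K = P̄·Hᵀ·S⁻¹ = [28/101; 49/303]
x' − x̄ = [728/101, 1274/303] = K·y
y = (KᵀK)⁻¹·Kᵀ·(x' − x̄) = [26]
z = y + H·x̄ = [26] + [-29] = [-3]

z = [-3]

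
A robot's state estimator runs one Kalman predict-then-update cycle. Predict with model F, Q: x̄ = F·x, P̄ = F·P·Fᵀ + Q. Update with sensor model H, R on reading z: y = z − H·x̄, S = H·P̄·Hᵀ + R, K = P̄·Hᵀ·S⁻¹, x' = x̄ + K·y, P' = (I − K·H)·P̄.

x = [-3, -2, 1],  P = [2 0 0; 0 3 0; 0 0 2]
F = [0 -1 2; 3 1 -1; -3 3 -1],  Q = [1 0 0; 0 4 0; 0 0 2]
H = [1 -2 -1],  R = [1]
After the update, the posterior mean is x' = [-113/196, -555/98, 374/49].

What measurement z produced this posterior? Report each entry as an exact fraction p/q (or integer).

z = [3]

x̄ = F·x = [4, -12, 2]
P̄ = F·P·Fᵀ + Q = [12 -7 -13; -7 27 -7; -13 -7 49]
S = H·P̄·Hᵀ + R = [196]
K = P̄·Hᵀ·S⁻¹ = [39/196; -27/98; -12/49]
x' − x̄ = [-897/196, 621/98, 276/49] = K·y
y = (KᵀK)⁻¹·Kᵀ·(x' − x̄) = [-23]
z = y + H·x̄ = [-23] + [26] = [3]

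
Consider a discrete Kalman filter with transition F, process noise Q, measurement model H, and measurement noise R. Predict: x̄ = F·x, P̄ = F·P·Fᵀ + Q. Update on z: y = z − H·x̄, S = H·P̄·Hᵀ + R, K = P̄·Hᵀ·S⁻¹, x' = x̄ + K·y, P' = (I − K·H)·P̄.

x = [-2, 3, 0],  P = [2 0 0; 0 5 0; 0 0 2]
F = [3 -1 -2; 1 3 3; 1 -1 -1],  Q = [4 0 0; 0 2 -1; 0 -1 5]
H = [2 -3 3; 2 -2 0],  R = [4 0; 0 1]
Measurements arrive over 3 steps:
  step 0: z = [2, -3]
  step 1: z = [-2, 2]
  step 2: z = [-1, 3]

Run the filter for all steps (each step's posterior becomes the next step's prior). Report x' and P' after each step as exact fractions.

step 0: x' = [-157401/35261, -107303/35261, 15253/35261], P' = [423571/35261 415949/35261 126851/35261; 415949/35261 416726/35261 132068/35261; 126851/35261 132068/35261 59266/35261]
step 1: x' = [-13514171698/1544545945, -14825931829/1544545945, -6498015943/1544545945], P' = [26156862311/1544545945 25938254098/1544545945 8026001776/1544545945; 25938254098/1544545945 26085634384/1544545945 8289836568/1544545945; 8026001776/1544545945 8289836568/1544545945 3394469616/1544545945]
step 2: x' = [424023102464303/93844021071821, 286165094419821/93844021071821, -17631486320336/93844021071821], P' = [1621588880313343/93844021071821 1608520294958963/93844021071821 498074058441009/93844021071821; 1608520294958963/93844021071821 1617689054248136/93844021071821 514172635299122/93844021071821; 498074058441009/93844021071821 514172635299122/93844021071821 209604067236828/93844021071821]

step 0: x̄ = F·x = [-9, 7, -5]
step 0: P̄ = F·P·Fᵀ + Q = [35 -21 15; -21 67 -20; 15 -20 14]
step 0: y = z − H·x̄ = [56, 29]
step 0: S = H·P̄·Hᵀ + R = [1665 962; 962 577]
step 0: K = P̄·Hᵀ·S⁻¹ = [-5038/35261 412/953; -5519/35261 -42/953; 8824/35261 -282/953]
step 0: x' = x̄ + K·y = [-157401/35261, -107303/35261, 15253/35261]
step 0: P' = (I − K·H)·P̄ = [423571/35261 415949/35261 126851/35261; 415949/35261 416726/35261 132068/35261; 126851/35261 132068/35261 59266/35261]
step 1: x̄ = F·x = [-395406/35261, -433551/35261, -65351/35261]
step 1: P̄ = F·P·Fᵀ + Q = [1117339/35261 2691876/35261 -95876/35261; 2691876/35261 10412045/35261 -746474/35261; -95876/35261 -746474/35261 254404/35261]
step 1: y = z − H·x̄ = [-384310/35261, -5768/35261]
step 1: S = H·P̄·Hᵀ + R = [80591949/35261 43926454/35261; 43926454/35261 24617789/35261]
step 1: K = P̄·Hᵀ·S⁻¹ = [-355758086/1544545945 437216426/1544545945; -377721313/1544545945 -294760572/1544545945; 341475674/1544545945 -527669584/1544545945]
step 1: x' = x̄ + K·y = [-13514171698/1544545945, -14825931829/1544545945, -6498015943/1544545945]
step 1: P' = (I − K·H)·P̄ = [26156862311/1544545945 25938254098/1544545945 8026001776/1544545945; 25938254098/1544545945 26085634384/1544545945 8289836568/1544545945; 8026001776/1544545945 8289836568/1544545945 3394469616/1544545945]
step 2: x̄ = F·x = [-12720551379/1544545945, -2094216622/41744485, 7809776074/1544545945]
step 2: P̄ = F·P·Fᵀ + Q = [62471257799/1544545945 4565577897/41744485 -7668355019/1544545945; 4565577897/41744485 17501877937/41744485 -1233473062/41744485; -7668355019/1544545945 -1233473062/41744485 12010857424/1544545945]
step 2: y = z − H·x̄ = [-231990816451/1544545945, -24979457887/308909189]
step 2: S = H·P̄·Hᵀ + R = [4894642497609/1544545945 534771800194/308909189; 534771800194/308909189 298059290861/308909189]
step 2: K = P̄·Hᵀ·S⁻¹ = [-22040237231794/93844021071821 26137170708760/93844021071821; -23377166732279/93844021071821 -18337518578346/93844021071821; 20610603173784/93844021071821 -32197153716226/93844021071821]
step 2: x' = x̄ + K·y = [424023102464303/93844021071821, 286165094419821/93844021071821, -17631486320336/93844021071821]
step 2: P' = (I − K·H)·P̄ = [1621588880313343/93844021071821 1608520294958963/93844021071821 498074058441009/93844021071821; 1608520294958963/93844021071821 1617689054248136/93844021071821 514172635299122/93844021071821; 498074058441009/93844021071821 514172635299122/93844021071821 209604067236828/93844021071821]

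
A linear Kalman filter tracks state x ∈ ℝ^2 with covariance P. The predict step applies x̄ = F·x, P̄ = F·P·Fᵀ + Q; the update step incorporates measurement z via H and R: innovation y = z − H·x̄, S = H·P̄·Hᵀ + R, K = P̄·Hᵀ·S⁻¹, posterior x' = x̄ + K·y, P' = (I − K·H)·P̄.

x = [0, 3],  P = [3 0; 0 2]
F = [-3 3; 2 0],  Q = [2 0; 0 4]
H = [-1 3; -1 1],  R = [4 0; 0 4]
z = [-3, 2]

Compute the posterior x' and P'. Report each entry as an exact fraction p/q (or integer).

x' = [371/830, -30/83]
P' = [2234/415 164/83; 164/83 92/83]

x̄ = F·x = [9, 0]
P̄ = F·P·Fᵀ + Q = [47 -18; -18 16]
y = z − H·x̄ = [6, 11]
S = H·P̄·Hᵀ + R = [303 167; 167 103]
K = P̄·Hᵀ·S⁻¹ = [113/830 -707/830; 28/83 -18/83]
x' = x̄ + K·y = [371/830, -30/83]
P' = (I − K·H)·P̄ = [2234/415 164/83; 164/83 92/83]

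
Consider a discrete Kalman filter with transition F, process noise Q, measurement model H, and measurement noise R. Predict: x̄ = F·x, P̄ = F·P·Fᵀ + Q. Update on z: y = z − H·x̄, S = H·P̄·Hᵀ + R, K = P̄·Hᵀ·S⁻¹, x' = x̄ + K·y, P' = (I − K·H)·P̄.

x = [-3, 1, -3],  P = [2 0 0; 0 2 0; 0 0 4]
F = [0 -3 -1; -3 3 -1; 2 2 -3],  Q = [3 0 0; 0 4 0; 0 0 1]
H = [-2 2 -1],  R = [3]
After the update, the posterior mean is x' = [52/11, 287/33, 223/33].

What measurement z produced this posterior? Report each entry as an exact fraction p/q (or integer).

z = [1]

x̄ = F·x = [0, 15, 5]
P̄ = F·P·Fᵀ + Q = [25 -14 0; -14 44 12; 0 12 53]
S = H·P̄·Hᵀ + R = [396]
K = P̄·Hᵀ·S⁻¹ = [-13/66; 26/99; -29/396]
x' − x̄ = [52/11, -208/33, 58/33] = K·y
y = (KᵀK)⁻¹·Kᵀ·(x' − x̄) = [-24]
z = y + H·x̄ = [-24] + [25] = [1]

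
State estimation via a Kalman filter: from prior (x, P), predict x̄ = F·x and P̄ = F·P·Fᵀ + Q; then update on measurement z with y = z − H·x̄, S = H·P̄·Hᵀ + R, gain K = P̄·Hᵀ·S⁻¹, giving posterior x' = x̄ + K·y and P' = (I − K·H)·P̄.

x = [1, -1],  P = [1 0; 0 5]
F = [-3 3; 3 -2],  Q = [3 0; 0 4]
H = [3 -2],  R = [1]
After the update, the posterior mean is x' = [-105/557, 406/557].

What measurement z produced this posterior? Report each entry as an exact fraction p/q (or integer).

x̄ = F·x = [-6, 5]
P̄ = F·P·Fᵀ + Q = [57 -39; -39 33]
S = H·P̄·Hᵀ + R = [1114]
K = P̄·Hᵀ·S⁻¹ = [249/1114; -183/1114]
x' − x̄ = [3237/557, -2379/557] = K·y
y = (KᵀK)⁻¹·Kᵀ·(x' − x̄) = [26]
z = y + H·x̄ = [26] + [-28] = [-2]

z = [-2]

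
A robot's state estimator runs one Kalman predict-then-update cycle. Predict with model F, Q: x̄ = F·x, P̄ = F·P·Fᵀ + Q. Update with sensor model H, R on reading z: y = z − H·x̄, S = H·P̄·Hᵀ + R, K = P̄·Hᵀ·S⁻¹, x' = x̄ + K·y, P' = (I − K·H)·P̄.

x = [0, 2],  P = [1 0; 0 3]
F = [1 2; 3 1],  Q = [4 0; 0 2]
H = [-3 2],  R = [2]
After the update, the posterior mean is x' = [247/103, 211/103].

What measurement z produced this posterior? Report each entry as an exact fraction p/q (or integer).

z = [-3]

x̄ = F·x = [4, 2]
P̄ = F·P·Fᵀ + Q = [17 9; 9 14]
S = H·P̄·Hᵀ + R = [103]
K = P̄·Hᵀ·S⁻¹ = [-33/103; 1/103]
x' − x̄ = [-165/103, 5/103] = K·y
y = (KᵀK)⁻¹·Kᵀ·(x' − x̄) = [5]
z = y + H·x̄ = [5] + [-8] = [-3]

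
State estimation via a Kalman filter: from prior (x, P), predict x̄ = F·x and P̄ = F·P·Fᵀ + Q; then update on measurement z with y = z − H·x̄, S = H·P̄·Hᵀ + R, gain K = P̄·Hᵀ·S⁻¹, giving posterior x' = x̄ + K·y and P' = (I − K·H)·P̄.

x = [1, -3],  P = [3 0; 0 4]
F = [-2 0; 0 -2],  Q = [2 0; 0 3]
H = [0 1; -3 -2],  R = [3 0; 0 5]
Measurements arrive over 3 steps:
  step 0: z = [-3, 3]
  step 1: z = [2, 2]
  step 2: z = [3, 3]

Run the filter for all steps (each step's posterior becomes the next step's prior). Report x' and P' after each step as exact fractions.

step 0: x' = [-86/1555, -4767/3110], P' = [2366/1555 -2394/1555; -2394/1555 7467/3110]
step 1: x' = [-12071/6927, 166519/83124], P' = [3482/2309 -3583/2309; -3583/2309 66239/27708]
step 2: x' = [-9134576/5426263, 15636799/10852526], P' = [8179794/5426263 -8422236/5426263; -8422236/5426263 12971244/5426263]

step 0: x̄ = F·x = [-2, 6]
step 0: P̄ = F·P·Fᵀ + Q = [14 0; 0 19]
step 0: y = z − H·x̄ = [-9, 9]
step 0: S = H·P̄·Hᵀ + R = [22 -38; -38 207]
step 0: K = P̄·Hᵀ·S⁻¹ = [-798/1555 -462/1555; 2489/3110 -57/1555]
step 0: x' = x̄ + K·y = [-86/1555, -4767/3110]
step 0: P' = (I − K·H)·P̄ = [2366/1555 -2394/1555; -2394/1555 7467/3110]
step 1: x̄ = F·x = [172/1555, 4767/1555]
step 1: P̄ = F·P·Fᵀ + Q = [12574/1555 -9576/1555; -9576/1555 19599/1555]
step 1: y = z − H·x̄ = [-1657/1555, 2632/311]
step 1: S = H·P̄·Hᵀ + R = [24264/1555 -2094/311; -2094/311 16885/311]
step 1: K = P̄·Hᵀ·S⁻¹ = [-3583/6927 -656/2309; 66239/83124 -349/13854]
step 1: x' = x̄ + K·y = [-12071/6927, 166519/83124]
step 1: P' = (I − K·H)·P̄ = [3482/2309 -3583/2309; -3583/2309 66239/27708]
step 2: x̄ = F·x = [24142/6927, -166519/41562]
step 2: P̄ = F·P·Fᵀ + Q = [18546/2309 -14332/2309; -14332/2309 87020/6927]
step 2: y = z − H·x̄ = [291205/41562, 113102/20781]
step 2: S = H·P̄·Hᵀ + R = [107801/6927 -45052/6927; -45052/6927 367505/6927]
step 2: K = P̄·Hᵀ·S⁻¹ = [-2807412/5426263 -1538982/5426263; 4323748/5426263 -135156/5426263]
step 2: x' = x̄ + K·y = [-9134576/5426263, 15636799/10852526]
step 2: P' = (I − K·H)·P̄ = [8179794/5426263 -8422236/5426263; -8422236/5426263 12971244/5426263]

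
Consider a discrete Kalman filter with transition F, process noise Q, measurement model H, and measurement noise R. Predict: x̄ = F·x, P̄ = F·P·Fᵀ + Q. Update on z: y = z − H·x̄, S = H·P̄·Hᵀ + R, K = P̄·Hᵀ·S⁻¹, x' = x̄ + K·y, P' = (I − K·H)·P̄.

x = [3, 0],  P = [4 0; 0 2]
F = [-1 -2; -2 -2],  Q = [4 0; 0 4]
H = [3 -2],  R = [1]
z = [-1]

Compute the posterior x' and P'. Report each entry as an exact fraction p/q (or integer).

x' = [-259/65, -358/65]
P' = [784/65 1168/65; 1168/65 1756/65]

x̄ = F·x = [-3, -6]
P̄ = F·P·Fᵀ + Q = [16 16; 16 28]
y = z − H·x̄ = [-4]
S = H·P̄·Hᵀ + R = [65]
K = P̄·Hᵀ·S⁻¹ = [16/65; -8/65]
x' = x̄ + K·y = [-259/65, -358/65]
P' = (I − K·H)·P̄ = [784/65 1168/65; 1168/65 1756/65]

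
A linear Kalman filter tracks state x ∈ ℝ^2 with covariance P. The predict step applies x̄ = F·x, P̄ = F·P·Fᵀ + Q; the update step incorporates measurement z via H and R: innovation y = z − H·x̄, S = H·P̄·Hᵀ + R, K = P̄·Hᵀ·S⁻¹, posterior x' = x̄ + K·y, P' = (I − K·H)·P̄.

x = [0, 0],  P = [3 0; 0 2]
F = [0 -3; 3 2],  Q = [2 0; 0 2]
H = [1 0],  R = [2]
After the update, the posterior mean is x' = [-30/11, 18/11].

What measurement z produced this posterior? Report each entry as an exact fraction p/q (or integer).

x̄ = F·x = [0, 0]
P̄ = F·P·Fᵀ + Q = [20 -12; -12 37]
S = H·P̄·Hᵀ + R = [22]
K = P̄·Hᵀ·S⁻¹ = [10/11; -6/11]
x' − x̄ = [-30/11, 18/11] = K·y
y = (KᵀK)⁻¹·Kᵀ·(x' − x̄) = [-3]
z = y + H·x̄ = [-3] + [0] = [-3]

z = [-3]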